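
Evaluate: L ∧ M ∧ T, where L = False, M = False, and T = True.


L = False, M = False, T = True
Step 1: L ∧ M = False AND False = False
Step 2: (False) ∧ T = (False) AND True = False
AND is true only when ALL operands are true.

False


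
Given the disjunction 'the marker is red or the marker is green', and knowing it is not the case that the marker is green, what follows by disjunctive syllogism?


Disjunctive syllogism: P ∨ Q, ¬P ⊢ Q
Disjunction: the marker is red ∨ the marker is green
We know it is not the case that the marker is green.
By disjunctive syllogism, the other disjunct must be true.

The marker is red


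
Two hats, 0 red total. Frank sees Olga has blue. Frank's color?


Total red = 0, Olga = blue
Red accounted for: 0
Remaining for Frank: 0
Frank's hat is blue.

blue


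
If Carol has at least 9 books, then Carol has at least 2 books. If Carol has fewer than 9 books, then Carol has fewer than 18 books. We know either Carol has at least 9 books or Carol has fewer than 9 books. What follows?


Constructive dilemma: (P → Q) ∧ (R → S), P ∨ R ⊢ Q ∨ S
Premise 1: Carol has at least 9 books → Carol has at least 2 books
Premise 2: Carol has fewer than 9 books → Carol has fewer than 18 books
Premise 3: Carol has at least 9 books ∨ Carol has fewer than 9 books
Case 1: Assuming Carol has at least 9 books, then by Premise 1, Carol has at least 2 books.
Case 2: Assuming Carol has fewer than 9 books, then by Premise 2, Carol has fewer than 18 books.
Since one of Carol has at least 9 books or Carol has fewer than 9 books must hold, we get Carol has at least 2 books or Carol has fewer than 18 books.

Carol has at least 2 books or Carol has fewer than 18 books.


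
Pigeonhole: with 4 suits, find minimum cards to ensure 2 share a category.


Pigeonhole: to guarantee k in one of n categories, need (k-1)×n + 1.
k = 2, n = 4
Minimum = (2-1) × 4 + 1 = 1 × 4 + 1

5


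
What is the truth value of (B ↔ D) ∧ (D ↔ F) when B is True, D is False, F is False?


B = True, D = False, F = False
Step 1: B ↔ D is true when B and D have the same value. Result: False
Step 2: D ↔ F is true when D and F have the same value. Result: True
Step 3: False ∧ True = False

False


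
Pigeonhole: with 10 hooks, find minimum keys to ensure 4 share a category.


Pigeonhole: to guarantee k in one of n categories, need (k-1)×n + 1.
k = 4, n = 10
Minimum = (4-1) × 10 + 1 = 3 × 10 + 1

31


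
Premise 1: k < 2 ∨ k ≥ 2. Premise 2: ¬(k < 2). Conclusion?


Disjunctive syllogism: P ∨ Q, ¬P ⊢ Q
Disjunction: k < 2 ∨ k ≥ 2
We know it is not the case that k < 2.
By disjunctive syllogism, the other disjunct must be true.

k ≥ 2


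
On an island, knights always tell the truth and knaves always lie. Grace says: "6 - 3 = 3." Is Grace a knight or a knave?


Statement: "6 - 3 = 3."
Actual: 6 - 3 = 3
Claimed: 3
Statement is TRUE → Grace tells the truth → Knight

Knight


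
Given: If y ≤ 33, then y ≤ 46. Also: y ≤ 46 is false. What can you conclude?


Modus tollens: P → Q, ¬Q ⊢ ¬P
P: y ≤ 33
Q: y ≤ 46
We have P → Q and Q is false.
By modus tollens, P must be false.

It is not the case that y ≤ 33


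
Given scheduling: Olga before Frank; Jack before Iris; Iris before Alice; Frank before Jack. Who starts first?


Constraints: Olga before Frank; Jack before Iris; Iris before Alice; Frank before Jack
The first task can have nothing scheduled before it, so it must never appear on the right of a 'before'.
Tasks appearing after some 'before': Frank, Iris, Alice, Jack.
The only task not in that list is Olga → it is first.

Olga


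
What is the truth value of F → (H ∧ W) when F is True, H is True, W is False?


F = True, H = True, W = False
Step 1: H ∧ W = True AND False = False
Step 2: F → (False): false only when F=True and consequent=False.
Result: False

False


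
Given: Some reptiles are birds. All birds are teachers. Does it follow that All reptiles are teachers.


Premise 1: Some reptiles are birds.
Premise 2: All birds are teachers.
Conclusion: All reptiles are teachers.
Fallacy: illicit minor. The minor term (reptiles) is distributed in the conclusion ('All reptiles ...') but undistributed in its premise ('Some reptiles are birds' doesn't cover all reptiles).
Only 'Some reptiles are teachers' follows, not 'All'.

Invalid


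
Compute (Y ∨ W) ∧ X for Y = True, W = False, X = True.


Y = True, W = False, X = True
Step 1: Y ∨ W = True OR False = True
Step 2: True ∧ X = True AND True = True
OR is true when at least one operand is true; AND requires both.

True


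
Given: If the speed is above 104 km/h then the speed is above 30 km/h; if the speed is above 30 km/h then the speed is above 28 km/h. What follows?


Hypothetical syllogism: P → Q, Q → R ⊢ P → R
Premise 1: the speed is above 104 km/h → the speed is above 30 km/h
Premise 2: the speed is above 30 km/h → the speed is above 28 km/h
Chain the implications: the middle term (the speed is above 30 km/h) links the two.
Conclusion: If the speed is above 104 km/h, then the speed is above 28 km/h.

If the speed is above 104 km/h, then the speed is above 28 km/h.


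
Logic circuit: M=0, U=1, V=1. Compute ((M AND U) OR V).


M AND U = 0&1 = 0
0 OR 1 = 1

1


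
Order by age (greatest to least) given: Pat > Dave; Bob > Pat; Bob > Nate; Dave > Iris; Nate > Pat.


Constraints: Pat > Dave; Bob > Pat; Bob > Nate; Dave > Iris; Nate > Pat
Method: at each step, the next-highest is the one remaining person who never appears on the smaller side of a constraint between remaining people.
  Step 1: remaining {Nate, Iris, Pat, Dave, Bob}; on the smaller side: {Nate, Iris, Pat, Dave} → Bob is next (Bob > Pat; Bob > Nate).
  Step 2: remaining {Nate, Iris, Pat, Dave}; on the smaller side: {Iris, Pat, Dave} → Nate is next (Nate > Pat).
  Step 3: remaining {Iris, Pat, Dave}; on the smaller side: {Iris, Dave} → Pat is next (Pat > Dave).
  Step 4: remaining {Iris, Dave}; on the smaller side: {Iris} → Dave is next (Dave > Iris).
  Step 5: only Iris remains → lowest.
Final ranking (highest to lowest):

Bob > Nate > Pat > Dave > Iris


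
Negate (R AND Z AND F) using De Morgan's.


De Morgan's law: ¬(P ∧ Q ∧ R) ≡ ¬P ∨ ¬Q ∨ ¬R
¬(R ∧ Z ∧ F) = ¬R ∨ ¬Z ∨ ¬F

¬R ∨ ¬Z ∨ ¬F


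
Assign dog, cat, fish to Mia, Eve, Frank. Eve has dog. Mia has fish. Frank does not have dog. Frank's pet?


From clues:
  Eve → dog
  Mia → fish
By elimination, Frank gets the remaining.

cat


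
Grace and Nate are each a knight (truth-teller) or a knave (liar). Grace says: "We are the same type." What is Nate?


Grace says: "We are the same type."
Case 1: Grace is a Knight (truth-teller)
  Statement is true → they ARE the same → Nate is also a Knight
Case 2: Grace is a Knave (liar)
  Statement is false → they are NOT the same → Nate is a Knight
In both cases, Nate is a Knight.

Knight


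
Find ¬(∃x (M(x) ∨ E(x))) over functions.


Original: ∃x (M(x) ∨ E(x))
Rule: ¬∀→∃, ¬∃→∀, negate predicate.
Negation: ∀x (¬M(x) ∧ ¬E(x))

∀x (¬M(x) ∧ ¬E(x))


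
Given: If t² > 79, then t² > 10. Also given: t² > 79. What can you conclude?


Modus ponens: P → Q, P ⊢ Q
P: t² > 79
Q: t² > 10
We have P → Q and P is true.
By modus ponens, Q must be true.

t² > 10


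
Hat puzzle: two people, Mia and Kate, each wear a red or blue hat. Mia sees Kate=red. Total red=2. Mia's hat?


Total red = 2, Kate = red
Red accounted for: 1
Remaining for Mia: 1
Mia's hat is red.

red


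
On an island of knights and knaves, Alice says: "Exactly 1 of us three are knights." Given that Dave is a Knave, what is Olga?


Alice claims exactly 1 knights among Alice, Dave, Olga.
Given: Dave is a Knave.

Case 1: Alice is a Knight (tells truth)
  Then exactly 1 of the three are knights.
  Counting Alice, Dave: 1 knight(s) so far. Need 0 more → Olga = Knave.
Case 2: Alice is a Knave (lies)
  Then the count is NOT 1.
  If Olga = Knight, count = 1 = 1 → claim would be true, contradicts lie.
  If Olga = Knave, count = 0 ≠ 1 → lie confirmed ✓

Olga is a Knave.

Knave


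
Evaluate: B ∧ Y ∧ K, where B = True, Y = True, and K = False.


B = True, Y = True, K = False
Step 1: B ∧ Y = True AND True = True
Step 2: (True) ∧ K = (True) AND False = False
AND is true only when ALL operands are true.

False


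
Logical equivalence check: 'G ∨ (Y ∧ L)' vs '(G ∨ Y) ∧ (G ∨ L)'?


Expression 1: G ∨ (Y ∧ L)
Expression 2: (G ∨ Y) ∧ (G ∨ L)
Truth table (G Y L | Expr1 Expr2):
  T T T |   T     T
  T T F |   T     T
  T F T |   T     T
  T F F |   T     T
  F T T |   T     T
  F T F |   F     F
  F F T |   F     F
  F F F |   F     F
All 8 rows agree, so the expressions are logically equivalent.

Yes


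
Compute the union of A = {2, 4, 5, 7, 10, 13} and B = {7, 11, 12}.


A = {2, 4, 5, 7, 10, 13}
B = {7, 11, 12}
Operation: union
All elements combined: 2, 4, 5, 7, 10, 11, 12, 13

{2, 4, 5, 7, 10, 11, 12, 13}


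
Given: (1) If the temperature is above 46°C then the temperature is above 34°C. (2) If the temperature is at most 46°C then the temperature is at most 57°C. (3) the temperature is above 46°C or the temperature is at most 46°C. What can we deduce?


Constructive dilemma: (P → Q) ∧ (R → S), P ∨ R ⊢ Q ∨ S
Premise 1: the temperature is above 46°C → the temperature is above 34°C
Premise 2: the temperature is at most 46°C → the temperature is at most 57°C
Premise 3: the temperature is above 46°C ∨ the temperature is at most 46°C
Case 1: Assuming the temperature is above 46°C, then by Premise 1, the temperature is above 34°C.
Case 2: Assuming the temperature is at most 46°C, then by Premise 2, the temperature is at most 57°C.
Since one of the temperature is above 46°C or the temperature is at most 46°C must hold, we get the temperature is above 34°C or the temperature is at most 57°C.

The temperature is above 34°C or the temperature is at most 57°C.


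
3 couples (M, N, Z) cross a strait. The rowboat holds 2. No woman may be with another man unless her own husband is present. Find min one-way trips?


Label couples M, N, Z (H = husband, W = wife).
Counting alone: 6 people, the rowboat carries 2 and someone must bring it back, so each round trip nets at most +1 on the far side until the last crossing → at least 9 trips. The jealousy constraint makes 9 impossible; the shortest valid schedule has 11:
1. WM+WN →  (far: WM,WN; near: HM,HN,HZ,WZ)
2. WM ←       (far: WN; near: HM,HN,HZ,WM,WZ)
3. WM+WZ →  (far: WM,WN,WZ; near: HM,HN,HZ)
4. WM ←       (far: WN,WZ; near: HM,HN,HZ,WM)
5. HN+HZ →  (far: HN,WN,HZ,WZ; near: HM,WM)
6. HN+WN ←  (far: HZ,WZ; near: HM,WM,HN,WN)
7. HM+HN →  (far: HM,HN,HZ,WZ; near: WM,WN)
8. WZ ←       (far: HM,HN,HZ; near: WM,WN,WZ)
9. WM+WN →  (far: HM,WM,HN,WN,HZ; near: WZ)
10. HZ ←      (far: HM,WM,HN,WN; near: HZ,WZ)
11. HZ+WZ → (far: all six; near: empty)
In every state each wife is either with her husband or with no other man.
Minimum trips = 11

11


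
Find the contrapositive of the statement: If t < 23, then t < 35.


Original: If t < 23, then t < 35
Contrapositive: If ¬Q, then ¬P
Negate Q: not (t < 35)
Negate P: not (t < 23)

If not (t < 35), then not (t < 23).


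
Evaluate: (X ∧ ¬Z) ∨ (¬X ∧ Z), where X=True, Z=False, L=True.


X = True, Z = False, L = True
Expression: (X ∧ ¬Z) ∨ (¬X ∧ Z)
Step 1: ¬Z = NOT False = True
Step 2: X ∧ ¬Z = True AND True = True
Step 3: ¬X = NOT True = False
Step 4: ¬X ∧ Z = False AND False = False
Step 5: (True) ∨ (False) = True OR False = True

True


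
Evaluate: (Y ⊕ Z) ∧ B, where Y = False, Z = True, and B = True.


Y = False, Z = True, B = True
Step 1: Y ⊕ Z = False XOR True = True
Step 2: True ∧ B = True AND True = True
XOR true when exactly one of Y,Z is true; then AND with B.

True


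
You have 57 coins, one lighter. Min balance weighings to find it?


Each weighing has 3 outcomes (left heavy / balance / right heavy), so k weighings distinguish at most 3^k cases; splitting into three near-equal groups achieves this.
Need 3^k ≥ 57: 3^3 = 27 < 57 ≤ 3^4 = 81
k = ⌈log₃(57)⌉ = 4

4


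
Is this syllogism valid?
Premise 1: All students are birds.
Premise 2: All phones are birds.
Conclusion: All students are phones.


Premise 1: All students are birds.
Premise 2: All phones are birds.
Conclusion: All students are phones.
Fallacy: undistributed middle. birds is predicate in both.
Counterexample: students and phones could be disjoint subsets of birds.

Invalid


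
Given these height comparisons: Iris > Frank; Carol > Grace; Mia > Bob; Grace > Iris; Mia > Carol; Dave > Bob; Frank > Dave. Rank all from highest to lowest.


Constraints: Iris > Frank; Carol > Grace; Mia > Bob; Grace > Iris; Mia > Carol; Dave > Bob; Frank > Dave
Method: at each step, the next-highest is the one remaining person who never appears on the smaller side of a constraint between remaining people.
  Step 1: remaining {Bob, Frank, Grace, Carol, Iris, Mia, Dave}; on the smaller side: {Bob, Frank, Grace, Carol, Iris, Dave} → Mia is next (Mia > Bob; Mia > Carol).
  Step 2: remaining {Bob, Frank, Grace, Carol, Iris, Dave}; on the smaller side: {Bob, Frank, Grace, Iris, Dave} → Carol is next (Carol > Grace).
  Step 3: remaining {Bob, Frank, Grace, Iris, Dave}; on the smaller side: {Bob, Frank, Iris, Dave} → Grace is next (Grace > Iris).
  Step 4: remaining {Bob, Frank, Iris, Dave}; on the smaller side: {Bob, Frank, Dave} → Iris is next (Iris > Frank).
  Step 5: remaining {Bob, Frank, Dave}; on the smaller side: {Bob, Dave} → Frank is next (Frank > Dave).
  Step 6: remaining {Bob, Dave}; on the smaller side: {Bob} → Dave is next (Dave > Bob).
  Step 7: only Bob remains → lowest.
Final ranking (highest to lowest):

Mia > Carol > Grace > Iris > Frank > Dave > Bob


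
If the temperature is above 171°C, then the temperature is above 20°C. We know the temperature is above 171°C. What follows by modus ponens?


Modus ponens: P → Q, P ⊢ Q
P: the temperature is above 171°C
Q: the temperature is above 20°C
We have P → Q and P is true.
By modus ponens, Q must be true.

The temperature is above 20°C


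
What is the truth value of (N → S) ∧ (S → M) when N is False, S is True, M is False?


N = False, S = True, M = False
Step 1: N → S is false only when N=True and S=False. Result: True
Step 2: S → M is false only when S=True and M=False. Result: False
Step 3: True ∧ False = False

False


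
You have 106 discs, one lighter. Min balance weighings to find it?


Each weighing has 3 outcomes (left heavy / balance / right heavy), so k weighings distinguish at most 3^k cases; splitting into three near-equal groups achieves this.
Need 3^k ≥ 106: 3^4 = 81 < 106 ≤ 3^5 = 243
k = ⌈log₃(106)⌉ = 5

5


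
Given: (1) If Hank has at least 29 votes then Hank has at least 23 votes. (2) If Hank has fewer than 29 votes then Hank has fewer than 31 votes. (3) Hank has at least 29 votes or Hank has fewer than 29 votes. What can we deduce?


Constructive dilemma: (P → Q) ∧ (R → S), P ∨ R ⊢ Q ∨ S
Premise 1: Hank has at least 29 votes → Hank has at least 23 votes
Premise 2: Hank has fewer than 29 votes → Hank has fewer than 31 votes
Premise 3: Hank has at least 29 votes ∨ Hank has fewer than 29 votes
Case 1: Assuming Hank has at least 29 votes, then by Premise 1, Hank has at least 23 votes.
Case 2: Assuming Hank has fewer than 29 votes, then by Premise 2, Hank has fewer than 31 votes.
Since one of Hank has at least 29 votes or Hank has fewer than 29 votes must hold, we get Hank has at least 23 votes or Hank has fewer than 31 votes.

Hank has at least 23 votes or Hank has fewer than 31 votes.


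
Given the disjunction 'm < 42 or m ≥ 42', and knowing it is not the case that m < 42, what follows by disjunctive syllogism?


Disjunctive syllogism: P ∨ Q, ¬P ⊢ Q
Disjunction: m < 42 ∨ m ≥ 42
We know it is not the case that m < 42.
By disjunctive syllogism, the other disjunct must be true.

m ≥ 42


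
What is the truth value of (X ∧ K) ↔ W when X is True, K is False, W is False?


X = True, K = False, W = False
Step 1: X ∧ K = True AND False = False
Step 2: (False) ↔ W: true when both sides have same truth value.
Result: False ↔ False = True

True


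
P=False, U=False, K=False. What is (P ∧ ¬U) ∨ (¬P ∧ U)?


P = False, U = False, K = False
Expression: (P ∧ ¬U) ∨ (¬P ∧ U)
Step 1: ¬U = NOT False = True
Step 2: P ∧ ¬U = False AND True = False
Step 3: ¬P = NOT False = True
Step 4: ¬P ∧ U = True AND False = False
Step 5: (False) ∨ (False) = False OR False = False

False


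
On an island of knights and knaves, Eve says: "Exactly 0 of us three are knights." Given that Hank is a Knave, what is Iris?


Eve claims exactly 0 knights among Eve, Hank, Iris.
Given: Hank is a Knave.

Case 1: Eve is a Knight (tells truth)
  Then exactly 0 of the three are knights.
  Counting Eve, Hank: 1 knight(s) so far. Need -1 more → impossible.
Case 2: Eve is a Knave (lies)
  Then the count is NOT 0.
  If Iris = Knave, count = 0 = 0 → claim would be true, contradicts lie.
  If Iris = Knight, count = 1 ≠ 0 → lie confirmed ✓

Iris is a Knight.

Knight


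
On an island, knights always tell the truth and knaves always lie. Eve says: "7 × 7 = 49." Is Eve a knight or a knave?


Statement: "7 × 7 = 49."
Actual: 7 × 7 = 49
Claimed: 49
Statement is TRUE → Eve tells the truth → Knight

Knight


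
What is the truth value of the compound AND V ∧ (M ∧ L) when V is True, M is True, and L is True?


V = True, M = True, L = True
Step 1: M ∧ L = True AND True = True
Step 2: V ∧ True = True AND True = True
AND is true only when ALL operands are true.

True


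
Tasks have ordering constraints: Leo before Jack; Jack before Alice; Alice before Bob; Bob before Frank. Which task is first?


Constraints: Leo before Jack; Jack before Alice; Alice before Bob; Bob before Frank
The first task can have nothing scheduled before it, so it must never appear on the right of a 'before'.
Tasks appearing after some 'before': Jack, Alice, Bob, Frank.
The only task not in that list is Leo → it is first.

Leo


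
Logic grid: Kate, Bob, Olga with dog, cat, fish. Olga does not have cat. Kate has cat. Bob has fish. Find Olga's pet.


From clues:
  Kate → cat
  Bob → fish
By elimination, Olga gets the remaining.

dog


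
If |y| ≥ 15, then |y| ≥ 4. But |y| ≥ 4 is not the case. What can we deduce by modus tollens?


Modus tollens: P → Q, ¬Q ⊢ ¬P
P: |y| ≥ 15
Q: |y| ≥ 4
We have P → Q and Q is false.
By modus tollens, P must be false.

It is not the case that |y| ≥ 15


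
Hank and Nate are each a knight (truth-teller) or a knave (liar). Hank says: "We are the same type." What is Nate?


Hank says: "We are the same type."
Case 1: Hank is a Knight (truth-teller)
  Statement is true → they ARE the same → Nate is also a Knight
Case 2: Hank is a Knave (liar)
  Statement is false → they are NOT the same → Nate is a Knight
In both cases, Nate is a Knight.

Knight


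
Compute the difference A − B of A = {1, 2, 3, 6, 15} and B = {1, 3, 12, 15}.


A = {1, 2, 3, 6, 15}
B = {1, 3, 12, 15}
Operation: difference A − B
In A but not B: 2, 6

{2, 6}


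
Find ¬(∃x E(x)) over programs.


Original: ∃x E(x)
Rule: ¬∀→∃, ¬∃→∀, negate predicate.
Negation: ∀x ¬E(x)

∀x ¬E(x)


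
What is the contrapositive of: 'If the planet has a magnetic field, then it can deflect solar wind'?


Original: If the planet has a magnetic field, then it can deflect solar wind
Contrapositive: If ¬Q, then ¬P
Negate Q: not (it can deflect solar wind)
Negate P: not (the planet has a magnetic field)

If not (it can deflect solar wind), then not (the planet has a magnetic field).


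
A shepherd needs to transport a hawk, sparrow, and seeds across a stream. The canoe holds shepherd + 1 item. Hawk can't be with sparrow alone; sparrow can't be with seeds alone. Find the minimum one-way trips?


1. shepherd+sparrow → 2. shepherd ← 3. shepherd+hawk → 4. shepherd+sparrow ← 5. shepherd+seeds → 6. shepherd ← 7. shepherd+sparrow →
Minimum trips = 7

7


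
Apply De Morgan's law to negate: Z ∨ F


De Morgan's law: ¬(P ∨ Q) ≡ ¬P ∧ ¬Q
¬(Z ∨ F) = ¬Z ∧ ¬F

¬Z ∧ ¬F


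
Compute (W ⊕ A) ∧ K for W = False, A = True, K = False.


W = False, A = True, K = False
Step 1: W ⊕ A = False XOR True = True
Step 2: True ∧ K = True AND False = False
XOR true when exactly one of W,A is true; then AND with K.

False


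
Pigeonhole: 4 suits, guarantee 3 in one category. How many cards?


Pigeonhole: to guarantee k in one of n categories, need (k-1)×n + 1.
k = 3, n = 4
Minimum = (3-1) × 4 + 1 = 2 × 4 + 1

9


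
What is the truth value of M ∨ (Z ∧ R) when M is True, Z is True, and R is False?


M = True, Z = True, R = False
Step 1: Z ∧ R = True AND False = False
Step 2: M ∨ False = True OR False = True
AND evaluated first (higher precedence); then OR applied.

True


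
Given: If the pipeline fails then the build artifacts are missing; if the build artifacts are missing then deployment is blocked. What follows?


Hypothetical syllogism: P → Q, Q → R ⊢ P → R
Premise 1: the pipeline fails → the build artifacts are missing
Premise 2: the build artifacts are missing → deployment is blocked
Chain the implications: the middle term (the build artifacts are missing) links the two.
Conclusion: If the pipeline fails, then deployment is blocked.

If the pipeline fails, then deployment is blocked.


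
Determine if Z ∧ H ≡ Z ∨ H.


Expression 1: Z ∧ H
Expression 2: Z ∨ H
Truth table (Z H | Expr1 Expr2):
  T T |   T     T
  T F |   F     T   ← differ
  F T |   F     T   ← differ
  F F |   F     F
Counterexample: Z=T, H=F gives Expr1 = F but Expr2 = T, so the expressions are NOT logically equivalent.

No


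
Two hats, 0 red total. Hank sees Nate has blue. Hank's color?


Total red = 0, Nate = blue
Red accounted for: 0
Remaining for Hank: 0
Hank's hat is blue.

blue


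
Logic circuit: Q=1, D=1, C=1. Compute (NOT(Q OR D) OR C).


Q OR D = 1
NOT(1) = 0
0 OR 1 = 1

1


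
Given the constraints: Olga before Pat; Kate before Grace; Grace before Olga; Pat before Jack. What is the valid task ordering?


Constraints: Olga before Pat; Kate before Grace; Grace before Olga; Pat before Jack
Method: repeatedly schedule the remaining task that has no remaining task required before it.
  Step 1: remaining {Grace, Pat, Kate, Olga, Jack}; every task except Kate still has a predecessor pending → schedule Kate.
  Step 2: remaining {Grace, Pat, Olga, Jack}; every task except Grace still has a predecessor pending → schedule Grace.
  Step 3: remaining {Pat, Olga, Jack}; every task except Olga still has a predecessor pending → schedule Olga.
  Step 4: remaining {Pat, Jack}; every task except Pat still has a predecessor pending → schedule Pat.
  Step 5: only Jack remains → schedule Jack.
Resulting order:

Kate → Grace → Olga → Pat → Jack


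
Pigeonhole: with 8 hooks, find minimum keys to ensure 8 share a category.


Pigeonhole: to guarantee k in one of n categories, need (k-1)×n + 1.
k = 8, n = 8
Minimum = (8-1) × 8 + 1 = 7 × 8 + 1

57


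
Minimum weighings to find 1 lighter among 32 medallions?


Each weighing has 3 outcomes (left heavy / balance / right heavy), so k weighings distinguish at most 3^k cases; splitting into three near-equal groups achieves this.
Need 3^k ≥ 32: 3^3 = 27 < 32 ≤ 3^4 = 81
k = ⌈log₃(32)⌉ = 4

4


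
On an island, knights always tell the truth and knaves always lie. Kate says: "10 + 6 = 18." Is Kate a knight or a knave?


Statement: "10 + 6 = 18."
Actual: 10 + 6 = 16
Claimed: 18
Statement is FALSE → Kate lies → Knave

Knave


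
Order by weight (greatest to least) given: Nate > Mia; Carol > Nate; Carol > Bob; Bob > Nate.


Constraints: Nate > Mia; Carol > Nate; Carol > Bob; Bob > Nate
Method: at each step, the next-highest is the one remaining person who never appears on the smaller side of a constraint between remaining people.
  Step 1: remaining {Bob, Carol, Mia, Nate}; on the smaller side: {Bob, Mia, Nate} → Carol is next (Carol > Nate; Carol > Bob).
  Step 2: remaining {Bob, Mia, Nate}; on the smaller side: {Mia, Nate} → Bob is next (Bob > Nate).
  Step 3: remaining {Mia, Nate}; on the smaller side: {Mia} → Nate is next (Nate > Mia).
  Step 4: only Mia remains → lowest.
Final ranking (highest to lowest):

Carol > Bob > Nate > Mia


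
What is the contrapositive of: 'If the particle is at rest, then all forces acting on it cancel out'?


Original: If the particle is at rest, then all forces acting on it cancel out
Contrapositive: If ¬Q, then ¬P
Negate Q: not (all forces acting on it cancel out)
Negate P: not (the particle is at rest)

If not (all forces acting on it cancel out), then not (the particle is at rest).


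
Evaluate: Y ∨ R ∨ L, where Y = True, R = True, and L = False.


Y = True, R = True, L = False
Step 1: Y ∨ R = True OR True = True
Step 2: True ∨ L = True OR False = True
OR is true when at least one operand is true.

True


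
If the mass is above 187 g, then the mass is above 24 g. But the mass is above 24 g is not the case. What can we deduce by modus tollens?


Modus tollens: P → Q, ¬Q ⊢ ¬P
P: the mass is above 187 g
Q: the mass is above 24 g
We have P → Q and Q is false.
By modus tollens, P must be false.

It is not the case that the mass is above 187 g


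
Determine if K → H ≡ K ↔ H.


Expression 1: K → H
Expression 2: K ↔ H
Truth table (K H | Expr1 Expr2):
  T T |   T     T
  T F |   F     F
  F T |   T     F   ← differ
  F F |   T     T
Counterexample: K=F, H=T gives Expr1 = T but Expr2 = F, so the expressions are NOT logically equivalent.

No


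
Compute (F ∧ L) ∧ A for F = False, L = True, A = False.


F = False, L = True, A = False
Step 1: F ∧ L = False AND True = False
Step 2: False ∧ A = False AND False = False
AND is true only when ALL operands are true.

False


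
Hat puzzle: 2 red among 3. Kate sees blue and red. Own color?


Total red = 2, seen red = 1
Own red = 2 - 1 = 1
Kate's hat is red.

red


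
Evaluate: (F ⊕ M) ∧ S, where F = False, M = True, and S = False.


F = False, M = True, S = False
Step 1: F ⊕ M = False XOR True = True
Step 2: True ∧ S = True AND False = False
XOR true when exactly one of F,M is true; then AND with S.

False


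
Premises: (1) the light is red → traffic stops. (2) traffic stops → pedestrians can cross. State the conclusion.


Hypothetical syllogism: P → Q, Q → R ⊢ P → R
Premise 1: the light is red → traffic stops
Premise 2: traffic stops → pedestrians can cross
Chain the implications: the middle term (traffic stops) links the two.
Conclusion: If the light is red, then pedestrians can cross.

If the light is red, then pedestrians can cross.


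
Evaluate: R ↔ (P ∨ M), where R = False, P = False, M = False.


R = False, P = False, M = False
Step 1: P ∨ M = False OR False = False
Step 2: R ↔ (False): true when both sides have same truth value.
Result: False ↔ False = True

True


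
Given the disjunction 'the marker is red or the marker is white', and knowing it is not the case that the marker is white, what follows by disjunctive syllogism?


Disjunctive syllogism: P ∨ Q, ¬P ⊢ Q
Disjunction: the marker is red ∨ the marker is white
We know it is not the case that the marker is white.
By disjunctive syllogism, the other disjunct must be true.

The marker is red


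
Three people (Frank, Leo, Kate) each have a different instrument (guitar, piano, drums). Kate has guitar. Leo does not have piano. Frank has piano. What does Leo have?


From clues:
  Kate → guitar
  Frank → piano
By elimination, Leo gets the remaining.

drums


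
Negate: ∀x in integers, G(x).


Original: ∀x G(x)
Rule: ¬∀→∃, ¬∃→∀, negate predicate.
Negation: ∃x ¬G(x)

∃x ¬G(x)


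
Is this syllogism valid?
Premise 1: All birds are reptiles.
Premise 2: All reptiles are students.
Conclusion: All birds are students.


Premise 1: All birds are reptiles.
Premise 2: All reptiles are students.
Conclusion: All birds are students.
Barbara syllogism (AAA-1): All A are B, All B are C → All A are C.
Middle term (reptiles) distributed in premise 2.

Valid


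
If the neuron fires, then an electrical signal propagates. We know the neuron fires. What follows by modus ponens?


Modus ponens: P → Q, P ⊢ Q
P: the neuron fires
Q: an electrical signal propagates
We have P → Q and P is true.
By modus ponens, Q must be true.

An electrical signal propagates


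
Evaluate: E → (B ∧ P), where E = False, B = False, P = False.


E = False, B = False, P = False
Step 1: B ∧ P = False AND False = False
Step 2: E → (False): false only when E=True and consequent=False.
Result: True

True


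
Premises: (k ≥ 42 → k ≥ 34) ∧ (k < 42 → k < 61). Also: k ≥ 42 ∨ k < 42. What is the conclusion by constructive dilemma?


Constructive dilemma: (P → Q) ∧ (R → S), P ∨ R ⊢ Q ∨ S
Premise 1: k ≥ 42 → k ≥ 34
Premise 2: k < 42 → k < 61
Premise 3: k ≥ 42 ∨ k < 42
Case 1: Assuming k ≥ 42, then by Premise 1, k ≥ 34.
Case 2: Assuming k < 42, then by Premise 2, k < 61.
Since one of k ≥ 42 or k < 42 must hold, we get k ≥ 34 or k < 61.

k ≥ 34 or k < 61.


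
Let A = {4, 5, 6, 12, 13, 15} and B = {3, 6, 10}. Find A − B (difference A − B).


A = {4, 5, 6, 12, 13, 15}
B = {3, 6, 10}
Operation: difference A − B
In A but not B: 4, 5, 12, 13, 15

{4, 5, 12, 13, 15}


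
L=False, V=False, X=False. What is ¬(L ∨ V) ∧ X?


L = False, V = False, X = False
Expression: ¬(L ∨ V) ∧ X
Step 1: L ∨ V = False OR False = False
Step 2: ¬(L ∨ V) = NOT False = True
Step 3: (True) ∧ X = True AND False = False

False


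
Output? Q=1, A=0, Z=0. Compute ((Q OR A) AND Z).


Q OR A = 1|0 = 1
1 AND 0 = 0

0


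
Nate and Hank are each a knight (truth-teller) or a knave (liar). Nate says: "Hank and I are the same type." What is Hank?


Nate says: "Hank and I are the same type."
Case 1: Nate is a Knight (truth-teller)
  Statement is true → they ARE the same → Hank is also a Knight
Case 2: Nate is a Knave (liar)
  Statement is false → they are NOT the same → Hank is a Knight
In both cases, Hank is a Knight.

Knight


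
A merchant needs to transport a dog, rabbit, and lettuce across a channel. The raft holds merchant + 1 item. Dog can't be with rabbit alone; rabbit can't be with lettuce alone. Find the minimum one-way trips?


1. merchant+rabbit → 2. merchant ← 3. merchant+dog → 4. merchant+rabbit ← 5. merchant+lettuce → 6. merchant ← 7. merchant+rabbit →
Minimum trips = 7

7


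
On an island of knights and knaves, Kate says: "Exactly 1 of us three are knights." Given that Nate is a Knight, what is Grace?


Kate claims exactly 1 knights among Kate, Nate, Grace.
Given: Nate is a Knight.

Case 1: Kate is a Knight (tells truth)
  Then exactly 1 of the three are knights.
  Counting Kate, Nate: 2 knight(s) so far. Need -1 more → impossible.
Case 2: Kate is a Knave (lies)
  Then the count is NOT 1.
  If Grace = Knave, count = 1 = 1 → claim would be true, contradicts lie.
  If Grace = Knight, count = 2 ≠ 1 → lie confirmed ✓

Grace is a Knight.

Knight


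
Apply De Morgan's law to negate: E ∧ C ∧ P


De Morgan's law: ¬(P ∧ Q ∧ R) ≡ ¬P ∨ ¬Q ∨ ¬R
¬(E ∧ C ∧ P) = ¬E ∨ ¬C ∨ ¬P

¬E ∨ ¬C ∨ ¬P


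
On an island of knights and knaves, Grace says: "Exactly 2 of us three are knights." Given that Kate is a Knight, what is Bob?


Grace claims exactly 2 knights among Grace, Kate, Bob.
Given: Kate is a Knight.

Case 1: Grace is a Knight (tells truth)
  Then exactly 2 of the three are knights.
  Counting Grace, Kate: 2 knight(s) so far. Need 0 more → Bob = Knave.
Case 2: Grace is a Knave (lies)
  Then the count is NOT 2.
  If Bob = Knight, count = 2 = 2 → claim would be true, contradicts lie.
  If Bob = Knave, count = 1 ≠ 2 → lie confirmed ✓

Bob is a Knave.

Knave


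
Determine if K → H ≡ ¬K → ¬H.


Expression 1: K → H
Expression 2: ¬K → ¬H
Truth table (K H | Expr1 Expr2):
  T T |   T     T
  T F |   F     T   ← differ
  F T |   T     F   ← differ
  F F |   T     T
Counterexample: K=T, H=F gives Expr1 = F but Expr2 = T, so the expressions are NOT logically equivalent.

No


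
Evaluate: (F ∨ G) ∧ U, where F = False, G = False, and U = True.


F = False, G = False, U = True
Step 1: F ∨ G = False OR False = False
Step 2: False ∧ U = False AND True = False
OR is true when at least one operand is true; AND requires both.

False


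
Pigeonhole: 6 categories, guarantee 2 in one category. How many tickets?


Pigeonhole: to guarantee k in one of n categories, need (k-1)×n + 1.
k = 2, n = 6
Minimum = (2-1) × 6 + 1 = 1 × 6 + 1

7


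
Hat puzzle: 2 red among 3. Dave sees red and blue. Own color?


Total red = 2, seen red = 1
Own red = 2 - 1 = 1
Dave's hat is red.

red


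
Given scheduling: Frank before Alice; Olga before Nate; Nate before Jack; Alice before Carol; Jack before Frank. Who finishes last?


Constraints: Frank before Alice; Olga before Nate; Nate before Jack; Alice before Carol; Jack before Frank
The last task can have nothing scheduled after it, so it must never appear on the left of a 'before'.
Tasks appearing before some other task: Frank, Olga, Nate, Alice, Jack.
The only task not in that list is Carol → it is last.

Carol


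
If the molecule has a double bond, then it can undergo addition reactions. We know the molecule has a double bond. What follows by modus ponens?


Modus ponens: P → Q, P ⊢ Q
P: the molecule has a double bond
Q: it can undergo addition reactions
We have P → Q and P is true.
By modus ponens, Q must be true.

It can undergo addition reactions


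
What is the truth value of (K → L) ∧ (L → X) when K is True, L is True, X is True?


K = True, L = True, X = True
Step 1: K → L is false only when K=True and L=False. Result: True
Step 2: L → X is false only when L=True and X=False. Result: True
Step 3: True ∧ True = True

True


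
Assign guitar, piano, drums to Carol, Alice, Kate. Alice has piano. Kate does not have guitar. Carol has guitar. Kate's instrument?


From clues:
  Carol → guitar
  Alice → piano
By elimination, Kate gets the remaining.

drums


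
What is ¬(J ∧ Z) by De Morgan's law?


De Morgan's law: ¬(P ∧ Q) ≡ ¬P ∨ ¬Q
¬(J ∧ Z) = ¬J ∨ ¬Z

¬J ∨ ¬Z


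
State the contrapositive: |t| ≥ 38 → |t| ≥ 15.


Original: If |t| ≥ 38, then |t| ≥ 15
Contrapositive: If ¬Q, then ¬P
Negate Q: not (|t| ≥ 15)
Negate P: not (|t| ≥ 38)

If not (|t| ≥ 15), then not (|t| ≥ 38).


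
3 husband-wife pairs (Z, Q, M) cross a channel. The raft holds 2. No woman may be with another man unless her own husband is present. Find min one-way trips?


Label couples Z, Q, M (H = husband, W = wife).
Counting alone: 6 people, the raft carries 2 and someone must bring it back, so each round trip nets at most +1 on the far side until the last crossing → at least 9 trips. The jealousy constraint makes 9 impossible; the shortest valid schedule has 11:
1. WZ+WQ →  (far: WZ,WQ; near: HZ,HQ,HM,WM)
2. WZ ←       (far: WQ; near: HZ,HQ,HM,WZ,WM)
3. WZ+WM →  (far: WZ,WQ,WM; near: HZ,HQ,HM)
4. WZ ←       (far: WQ,WM; near: HZ,HQ,HM,WZ)
5. HQ+HM →  (far: HQ,WQ,HM,WM; near: HZ,WZ)
6. HQ+WQ ←  (far: HM,WM; near: HZ,WZ,HQ,WQ)
7. HZ+HQ →  (far: HZ,HQ,HM,WM; near: WZ,WQ)
8. WM ←       (far: HZ,HQ,HM; near: WZ,WQ,WM)
9. WZ+WQ →  (far: HZ,WZ,HQ,WQ,HM; near: WM)
10. HM ←      (far: HZ,WZ,HQ,WQ; near: HM,WM)
11. HM+WM → (far: all six; near: empty)
In every state each wife is either with her husband or with no other man.
Minimum trips = 11

11


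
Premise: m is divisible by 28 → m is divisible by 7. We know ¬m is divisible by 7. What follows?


Modus tollens: P → Q, ¬Q ⊢ ¬P
P: m is divisible by 28
Q: m is divisible by 7
We have P → Q and Q is false.
By modus tollens, P must be false.

It is not the case that m is divisible by 28


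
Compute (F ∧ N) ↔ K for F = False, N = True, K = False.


F = False, N = True, K = False
Step 1: F ∧ N = False AND True = False
Step 2: (False) ↔ K: true when both sides have same truth value.
Result: False ↔ False = True

True


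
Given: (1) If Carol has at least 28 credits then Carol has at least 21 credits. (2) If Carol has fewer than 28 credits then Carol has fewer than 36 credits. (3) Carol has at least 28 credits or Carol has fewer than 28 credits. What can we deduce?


Constructive dilemma: (P → Q) ∧ (R → S), P ∨ R ⊢ Q ∨ S
Premise 1: Carol has at least 28 credits → Carol has at least 21 credits
Premise 2: Carol has fewer than 28 credits → Carol has fewer than 36 credits
Premise 3: Carol has at least 28 credits ∨ Carol has fewer than 28 credits
Case 1: Assuming Carol has at least 28 credits, then by Premise 1, Carol has at least 21 credits.
Case 2: Assuming Carol has fewer than 28 credits, then by Premise 2, Carol has fewer than 36 credits.
Since one of Carol has at least 28 credits or Carol has fewer than 28 credits must hold, we get Carol has at least 21 credits or Carol has fewer than 36 credits.

Carol has at least 21 credits or Carol has fewer than 36 credits.


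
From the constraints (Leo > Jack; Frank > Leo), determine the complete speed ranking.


Constraints: Leo > Jack; Frank > Leo
Method: at each step, the next-highest is the one remaining person who never appears on the smaller side of a constraint between remaining people.
  Step 1: remaining {Leo, Jack, Frank}; on the smaller side: {Leo, Jack} → Frank is next (Frank > Leo).
  Step 2: remaining {Leo, Jack}; on the smaller side: {Jack} → Leo is next (Leo > Jack).
  Step 3: only Jack remains → lowest.
Final ranking (highest to lowest):

Frank > Leo > Jack


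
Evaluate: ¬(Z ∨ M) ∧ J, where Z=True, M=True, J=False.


Z = True, M = True, J = False
Expression: ¬(Z ∨ M) ∧ J
Step 1: Z ∨ M = True OR True = True
Step 2: ¬(Z ∨ M) = NOT True = False
Step 3: (False) ∧ J = False AND False = False

False


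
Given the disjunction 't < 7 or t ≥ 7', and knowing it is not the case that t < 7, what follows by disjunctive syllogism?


Disjunctive syllogism: P ∨ Q, ¬P ⊢ Q
Disjunction: t < 7 ∨ t ≥ 7
We know it is not the case that t < 7.
By disjunctive syllogism, the other disjunct must be true.

t ≥ 7


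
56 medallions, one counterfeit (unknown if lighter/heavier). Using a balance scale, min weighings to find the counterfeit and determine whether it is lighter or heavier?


Let n = 56. 112 possibilities (n medallions × lighter/heavier); each weighing has 3 outcomes.
Bound for k weighings: say the first weighing puts j medallions on each pan. If it tips, the 2j weighed medallions remain suspects (each with a known direction) and k-1 weighings give 3^(k-1) outcomes; 3^(k-1) is odd, so 2j ≤ 3^(k-1) - 1. If it balances, the n - 2j unweighed medallions remain with direction unknown: 2(n - 2j) ≤ 3^(k-1) - 1 by the same parity argument. Adding, n ≤ (3^(k-1) - 1) + (3^(k-1) - 1)/2 = (3^k - 3)/2, and the classical three-group strategy achieves this (3 medallions in 2 weighings, 12 in 3, 39 in 4, 120 in 5).
So we need the smallest k with (3^k - 3)/2 ≥ 56.
k = 4: (3^4 - 3)/2 = 39 < 56 ✗
k = 5: (3^5 - 3)/2 = 120 ≥ 56 ✓

5


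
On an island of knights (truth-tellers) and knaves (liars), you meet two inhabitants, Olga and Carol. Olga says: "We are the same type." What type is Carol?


Olga says: "We are the same type."
Case 1: Olga is a Knight (truth-teller)
  Statement is true → they ARE the same → Carol is also a Knight
Case 2: Olga is a Knave (liar)
  Statement is false → they are NOT the same → Carol is a Knight
In both cases, Carol is a Knight.

Knight
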